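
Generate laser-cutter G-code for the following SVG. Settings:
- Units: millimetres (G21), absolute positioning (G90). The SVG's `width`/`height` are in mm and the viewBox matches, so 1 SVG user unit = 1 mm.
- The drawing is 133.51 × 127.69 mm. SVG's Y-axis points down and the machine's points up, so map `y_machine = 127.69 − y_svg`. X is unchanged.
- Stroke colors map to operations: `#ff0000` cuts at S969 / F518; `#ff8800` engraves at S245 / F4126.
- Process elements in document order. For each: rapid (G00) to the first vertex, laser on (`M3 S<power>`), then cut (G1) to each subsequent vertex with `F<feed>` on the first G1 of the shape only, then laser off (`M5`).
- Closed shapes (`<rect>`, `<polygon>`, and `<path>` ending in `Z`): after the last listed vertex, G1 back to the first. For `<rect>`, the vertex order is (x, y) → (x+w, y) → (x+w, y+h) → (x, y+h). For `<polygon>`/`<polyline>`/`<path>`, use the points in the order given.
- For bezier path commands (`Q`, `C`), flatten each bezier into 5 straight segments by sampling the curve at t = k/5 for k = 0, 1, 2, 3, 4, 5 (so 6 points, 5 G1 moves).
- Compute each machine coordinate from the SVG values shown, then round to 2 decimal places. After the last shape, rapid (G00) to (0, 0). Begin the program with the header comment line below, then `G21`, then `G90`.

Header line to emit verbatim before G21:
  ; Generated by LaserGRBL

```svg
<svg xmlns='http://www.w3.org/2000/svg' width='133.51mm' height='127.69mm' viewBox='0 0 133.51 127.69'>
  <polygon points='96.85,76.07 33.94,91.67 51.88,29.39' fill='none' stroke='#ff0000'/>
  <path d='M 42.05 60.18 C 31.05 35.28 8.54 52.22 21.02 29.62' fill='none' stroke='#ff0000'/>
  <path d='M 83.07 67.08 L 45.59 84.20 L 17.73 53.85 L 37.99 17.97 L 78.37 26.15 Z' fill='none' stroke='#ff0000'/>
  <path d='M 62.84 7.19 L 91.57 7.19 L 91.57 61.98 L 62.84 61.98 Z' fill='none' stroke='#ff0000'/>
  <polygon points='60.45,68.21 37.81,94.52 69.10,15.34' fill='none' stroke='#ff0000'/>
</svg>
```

; Generated by LaserGRBL
G21
G90
G00 X96.85 Y51.62
M3 S969
G1 X33.94 Y36.02 F518
G1 X51.88 Y98.30
G1 X96.85 Y51.62
M5
G00 X42.05 Y67.51
M3 S969
G1 X34.44 Y78.08 F518
G1 X26.30 Y82.52
G1 X19.86 Y84.72
G1 X17.36 Y88.60
G1 X21.02 Y98.07
M5
G00 X83.07 Y60.61
M3 S969
G1 X45.59 Y43.49 F518
G1 X17.73 Y73.84
G1 X37.99 Y109.72
G1 X78.37 Y101.54
G1 X83.07 Y60.61
M5
G00 X62.84 Y120.50
M3 S969
G1 X91.57 Y120.50 F518
G1 X91.57 Y65.71
G1 X62.84 Y65.71
G1 X62.84 Y120.50
M5
G00 X60.45 Y59.48
M3 S969
G1 X37.81 Y33.17 F518
G1 X69.10 Y112.35
G1 X60.45 Y59.48
M5
G00 X0.00 Y0.00

viewBox `0 0 133.51 127.69` with mm width/height → 1 unit = 1 mm. Flip: y_m = 127.69 − y_svg.

**Shape 1** — `<polygon>` regular polygon, stroke `#ff0000` → cut (S969, F518). Machine vertices: (96.85,51.62) → (33.94,36.02) → (51.88,98.30) → (96.85,51.62). Closed: final G1 returns to the first vertex.

**Shape 2** — `<path>` cubic bezier, stroke `#ff0000` → cut (S969, F518). Control points (SVG): P0=(42.05,60.18), P1=(31.05,35.28), P2=(8.54,52.22), P3=(21.02,29.62); sampled at t=k/5. Machine vertices: (42.05,67.51) → (34.44,78.08) → (26.30,82.52) → (19.86,84.72) → (17.36,88.60) → (21.02,98.07). Open path.

**Shape 3** — `<path>` regular polygon, stroke `#ff0000` → cut (S969, F518). Machine vertices: (83.07,60.61) → (45.59,43.49) → (17.73,73.84) → (37.99,109.72) → (78.37,101.54) → (83.07,60.61). Closed: final G1 returns to the first vertex.

**Shape 4** — `<path>` rectangle, stroke `#ff0000` → cut (S969, F518). Machine vertices: (62.84,120.50) → (91.57,120.50) → (91.57,65.71) → (62.84,65.71) → (62.84,120.50). Closed: final G1 returns to the first vertex.

**Shape 5** — `<polygon>` closed polygon, stroke `#ff0000` → cut (S969, F518). Machine vertices: (60.45,59.48) → (37.81,33.17) → (69.10,112.35) → (60.45,59.48). Closed: final G1 returns to the first vertex.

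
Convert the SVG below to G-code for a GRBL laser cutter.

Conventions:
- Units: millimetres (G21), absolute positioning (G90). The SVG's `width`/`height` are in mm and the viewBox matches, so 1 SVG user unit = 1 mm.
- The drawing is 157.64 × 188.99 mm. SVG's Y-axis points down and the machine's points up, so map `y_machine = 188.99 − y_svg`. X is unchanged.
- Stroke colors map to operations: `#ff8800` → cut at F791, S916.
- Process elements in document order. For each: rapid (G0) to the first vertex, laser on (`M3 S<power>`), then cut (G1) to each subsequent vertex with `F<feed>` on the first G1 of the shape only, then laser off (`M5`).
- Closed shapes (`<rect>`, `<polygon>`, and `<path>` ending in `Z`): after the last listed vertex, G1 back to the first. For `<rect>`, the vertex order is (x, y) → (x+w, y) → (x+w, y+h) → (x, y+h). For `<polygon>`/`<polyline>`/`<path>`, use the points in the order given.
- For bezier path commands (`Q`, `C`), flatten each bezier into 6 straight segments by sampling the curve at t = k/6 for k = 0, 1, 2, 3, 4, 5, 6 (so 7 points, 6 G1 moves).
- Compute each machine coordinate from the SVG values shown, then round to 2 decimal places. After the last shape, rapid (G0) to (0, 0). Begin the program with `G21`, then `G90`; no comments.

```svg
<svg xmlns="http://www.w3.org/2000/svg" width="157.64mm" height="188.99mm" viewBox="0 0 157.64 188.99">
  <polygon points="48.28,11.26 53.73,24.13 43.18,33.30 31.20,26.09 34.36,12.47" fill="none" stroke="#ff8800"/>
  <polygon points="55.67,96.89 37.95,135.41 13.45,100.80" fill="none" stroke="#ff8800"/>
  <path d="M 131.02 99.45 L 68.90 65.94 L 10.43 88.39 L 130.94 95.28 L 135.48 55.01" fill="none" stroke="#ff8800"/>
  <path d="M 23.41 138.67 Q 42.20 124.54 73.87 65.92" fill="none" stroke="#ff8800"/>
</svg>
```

Since the viewBox matches the mm dimensions, user units are millimetres directly. The only transform is the Y-flip y_m = 188.99 − y_svg.

Shape 1 is a regular polygon drawn with `<polygon>`. Its stroke #ff8800 means cut at S916, F791. After flipping Y the toolpath is (48.28,177.73) → (53.73,164.86) → (43.18,155.69) → (31.20,162.90) → (34.36,176.52) → (48.28,177.73), returning to the start.

Shape 2 is a regular polygon drawn with `<polygon>`. Its stroke #ff8800 means cut at S916, F791. After flipping Y the toolpath is (55.67,92.10) → (37.95,53.58) → (13.45,88.19) → (55.67,92.10), returning to the start.

Shape 3 is a open polyline drawn with `<path>`. Its stroke #ff8800 means cut at S916, F791. After flipping Y the toolpath is (131.02,89.54) → (68.90,123.05) → (10.43,100.60) → (130.94,93.71) → (135.48,133.98).

Shape 4 is a quadratic bezier drawn with `<path>`. Its stroke #ff8800 means cut at S916, F791. After flipping Y the toolpath is (23.41,50.32) → (30.03,56.27) → (37.37,64.68) → (45.42,75.57) → (54.19,88.93) → (63.67,104.77) → (73.87,123.07).

G21
G90
G0 X48.28 Y177.73
M3 S916
G1 X53.73 Y164.86 F791
G1 X43.18 Y155.69
G1 X31.20 Y162.90
G1 X34.36 Y176.52
G1 X48.28 Y177.73
M5
G0 X55.67 Y92.10
M3 S916
G1 X37.95 Y53.58 F791
G1 X13.45 Y88.19
G1 X55.67 Y92.10
M5
G0 X131.02 Y89.54
M3 S916
G1 X68.90 Y123.05 F791
G1 X10.43 Y100.60
G1 X130.94 Y93.71
G1 X135.48 Y133.98
M5
G0 X23.41 Y50.32
M3 S916
G1 X30.03 Y56.27 F791
G1 X37.37 Y64.68
G1 X45.42 Y75.57
G1 X54.19 Y88.93
G1 X63.67 Y104.77
G1 X73.87 Y123.07
M5
G0 X0.00 Y0.00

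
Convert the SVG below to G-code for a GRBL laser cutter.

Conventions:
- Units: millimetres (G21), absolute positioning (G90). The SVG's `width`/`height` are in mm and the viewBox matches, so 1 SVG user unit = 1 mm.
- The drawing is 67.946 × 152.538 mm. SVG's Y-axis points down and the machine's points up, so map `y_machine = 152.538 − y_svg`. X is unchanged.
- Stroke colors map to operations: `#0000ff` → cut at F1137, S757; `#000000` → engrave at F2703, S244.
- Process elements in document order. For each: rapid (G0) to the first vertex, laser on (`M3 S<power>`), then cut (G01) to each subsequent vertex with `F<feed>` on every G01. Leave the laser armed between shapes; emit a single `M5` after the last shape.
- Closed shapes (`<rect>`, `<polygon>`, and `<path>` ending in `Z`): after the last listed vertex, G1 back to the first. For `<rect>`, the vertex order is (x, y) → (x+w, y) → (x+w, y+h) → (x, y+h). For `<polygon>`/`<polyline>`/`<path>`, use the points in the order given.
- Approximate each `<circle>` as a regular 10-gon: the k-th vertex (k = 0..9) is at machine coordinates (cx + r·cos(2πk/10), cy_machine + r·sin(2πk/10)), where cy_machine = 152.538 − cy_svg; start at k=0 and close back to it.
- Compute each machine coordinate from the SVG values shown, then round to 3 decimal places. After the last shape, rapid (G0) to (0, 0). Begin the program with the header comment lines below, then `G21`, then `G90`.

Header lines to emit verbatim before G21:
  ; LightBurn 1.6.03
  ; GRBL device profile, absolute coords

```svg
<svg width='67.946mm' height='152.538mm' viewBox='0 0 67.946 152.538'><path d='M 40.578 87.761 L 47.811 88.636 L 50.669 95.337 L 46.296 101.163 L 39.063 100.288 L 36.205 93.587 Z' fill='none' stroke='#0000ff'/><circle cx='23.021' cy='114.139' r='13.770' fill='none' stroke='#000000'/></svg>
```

1 u = 1 mm; y_m = 152.538 − y.

[1] `<path>` regular polygon, #0000ff→cut S757 F1137: (40.578,64.777) → (47.811,63.902) → (50.669,57.201) → (46.296,51.375) → (39.063,52.250) → (36.205,58.951) → (40.578,64.777) (closed)

[2] `<circle>` circle, #000000→engrave S244 F2703: (36.791,38.399) → (34.161,46.493) → (27.276,51.495) → (18.766,51.495) → (11.881,46.493) → (9.251,38.399) → (11.881,30.305) → (18.766,25.303) → (27.276,25.303) → (34.161,30.305) → (36.791,38.399) (closed)

; LightBurn 1.6.03
; GRBL device profile, absolute coords
G21
G90
G0 X40.578 Y64.777
M3 S757
G01 X47.811 Y63.902 F1137
G01 X50.669 Y57.201 F1137
G01 X46.296 Y51.375 F1137
G01 X39.063 Y52.250 F1137
G01 X36.205 Y58.951 F1137
G01 X40.578 Y64.777 F1137
G0 X36.791 Y38.399
M3 S244
G01 X34.161 Y46.493 F2703
G01 X27.276 Y51.495 F2703
G01 X18.766 Y51.495 F2703
G01 X11.881 Y46.493 F2703
G01 X9.251 Y38.399 F2703
G01 X11.881 Y30.305 F2703
G01 X18.766 Y25.303 F2703
G01 X27.276 Y25.303 F2703
G01 X34.161 Y30.305 F2703
G01 X36.791 Y38.399 F2703
M5
G0 X0.000 Y0.000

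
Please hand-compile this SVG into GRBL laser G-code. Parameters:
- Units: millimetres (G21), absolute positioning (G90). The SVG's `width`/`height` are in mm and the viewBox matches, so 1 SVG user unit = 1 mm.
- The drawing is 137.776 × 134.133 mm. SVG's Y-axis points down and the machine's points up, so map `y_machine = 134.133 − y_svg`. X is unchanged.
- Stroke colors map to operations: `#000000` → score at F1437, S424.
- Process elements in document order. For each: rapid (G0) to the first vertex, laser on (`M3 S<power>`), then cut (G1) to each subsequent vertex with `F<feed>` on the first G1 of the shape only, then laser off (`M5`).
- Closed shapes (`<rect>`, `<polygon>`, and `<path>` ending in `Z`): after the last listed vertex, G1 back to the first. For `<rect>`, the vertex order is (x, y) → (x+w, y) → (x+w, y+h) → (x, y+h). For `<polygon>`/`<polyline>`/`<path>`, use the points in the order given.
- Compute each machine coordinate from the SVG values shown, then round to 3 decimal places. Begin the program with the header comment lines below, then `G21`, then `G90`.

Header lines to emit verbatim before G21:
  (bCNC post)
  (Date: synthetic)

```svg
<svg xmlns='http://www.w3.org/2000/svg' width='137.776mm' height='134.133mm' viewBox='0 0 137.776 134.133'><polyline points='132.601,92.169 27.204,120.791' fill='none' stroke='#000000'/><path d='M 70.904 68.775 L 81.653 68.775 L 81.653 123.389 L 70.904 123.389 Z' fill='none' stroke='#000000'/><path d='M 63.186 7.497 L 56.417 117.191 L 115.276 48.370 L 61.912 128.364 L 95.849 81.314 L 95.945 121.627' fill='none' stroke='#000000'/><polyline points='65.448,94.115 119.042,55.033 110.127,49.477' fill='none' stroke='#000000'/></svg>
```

(bCNC post)
(Date: synthetic)
G21
G90
G0 X132.601 Y41.964
M3 S424
G1 X27.204 Y13.342 F1437
M5
G0 X70.904 Y65.358
M3 S424
G1 X81.653 Y65.358 F1437
G1 X81.653 Y10.744
G1 X70.904 Y10.744
G1 X70.904 Y65.358
M5
G0 X63.186 Y126.636
M3 S424
G1 X56.417 Y16.942 F1437
G1 X115.276 Y85.763
G1 X61.912 Y5.769
G1 X95.849 Y52.819
G1 X95.945 Y12.506
M5
G0 X65.448 Y40.018
M3 S424
G1 X119.042 Y79.100 F1437
G1 X110.127 Y84.656
M5

Since the viewBox matches the mm dimensions, user units are millimetres directly. The only transform is the Y-flip y_m = 134.133 − y_svg.

Shape 1 is a line segment drawn with `<polyline>`. Its stroke #000000 means score at S424, F1437. After flipping Y the toolpath is (132.601,41.964) → (27.204,13.342).

Shape 2 is a rectangle drawn with `<path>`. Its stroke #000000 means score at S424, F1437. After flipping Y the toolpath is (70.904,65.358) → (81.653,65.358) → (81.653,10.744) → (70.904,10.744) → (70.904,65.358), returning to the start.

Shape 3 is a open polyline drawn with `<path>`. Its stroke #000000 means score at S424, F1437. After flipping Y the toolpath is (63.186,126.636) → (56.417,16.942) → (115.276,85.763) → (61.912,5.769) → (95.849,52.819) → (95.945,12.506).

Shape 4 is a open polyline drawn with `<polyline>`. Its stroke #000000 means score at S424, F1437. After flipping Y the toolpath is (65.448,40.018) → (119.042,79.100) → (110.127,84.656).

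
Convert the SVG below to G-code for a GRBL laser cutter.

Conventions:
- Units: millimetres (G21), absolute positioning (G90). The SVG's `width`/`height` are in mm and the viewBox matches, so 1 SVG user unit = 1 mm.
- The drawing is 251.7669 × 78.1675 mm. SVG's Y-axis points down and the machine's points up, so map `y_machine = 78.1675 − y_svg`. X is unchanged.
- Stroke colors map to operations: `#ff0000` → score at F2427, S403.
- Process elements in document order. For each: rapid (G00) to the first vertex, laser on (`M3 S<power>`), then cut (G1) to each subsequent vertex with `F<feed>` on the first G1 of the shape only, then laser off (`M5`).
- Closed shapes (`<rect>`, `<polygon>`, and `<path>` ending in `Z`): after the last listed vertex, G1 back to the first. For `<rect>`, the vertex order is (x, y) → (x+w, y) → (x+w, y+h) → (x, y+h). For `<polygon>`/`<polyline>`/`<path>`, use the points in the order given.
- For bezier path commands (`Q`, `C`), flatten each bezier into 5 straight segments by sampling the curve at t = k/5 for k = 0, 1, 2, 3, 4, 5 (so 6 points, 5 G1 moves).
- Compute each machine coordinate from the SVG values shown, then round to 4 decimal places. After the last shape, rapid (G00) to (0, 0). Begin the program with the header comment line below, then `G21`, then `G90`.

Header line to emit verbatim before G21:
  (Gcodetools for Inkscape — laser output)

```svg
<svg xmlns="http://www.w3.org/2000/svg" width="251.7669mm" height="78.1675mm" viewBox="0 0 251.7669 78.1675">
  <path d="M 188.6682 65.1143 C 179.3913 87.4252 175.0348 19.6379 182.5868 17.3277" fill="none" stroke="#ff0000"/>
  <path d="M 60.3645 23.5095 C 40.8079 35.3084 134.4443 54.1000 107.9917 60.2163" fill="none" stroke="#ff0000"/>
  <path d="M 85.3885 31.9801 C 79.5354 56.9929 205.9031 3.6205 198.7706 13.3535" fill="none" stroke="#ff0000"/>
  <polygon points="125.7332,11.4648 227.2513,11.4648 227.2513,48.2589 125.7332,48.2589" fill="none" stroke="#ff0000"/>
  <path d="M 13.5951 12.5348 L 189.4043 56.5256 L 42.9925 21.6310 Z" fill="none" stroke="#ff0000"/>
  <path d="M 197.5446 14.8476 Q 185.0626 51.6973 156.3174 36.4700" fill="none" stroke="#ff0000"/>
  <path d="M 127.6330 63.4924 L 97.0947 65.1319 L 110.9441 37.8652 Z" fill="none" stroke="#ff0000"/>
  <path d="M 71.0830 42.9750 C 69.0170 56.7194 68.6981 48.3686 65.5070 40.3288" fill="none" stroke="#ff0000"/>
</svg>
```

Since the viewBox matches the mm dimensions, user units are millimetres directly. The only transform is the Y-flip y_m = 78.1675 − y_svg.

Shape 1 is a cubic bezier drawn with `<path>`. Its stroke #ff0000 means score at S403, F2427. After flipping Y the toolpath is (188.6682,13.0532) → (183.7484,9.2338) → (180.3450,19.5704) → (178.7932,36.5954) → (179.4287,52.8410) → (182.5868,60.8398).

Shape 2 is a cubic bezier drawn with `<path>`. Its stroke #ff0000 means score at S403, F2427. After flipping Y the toolpath is (60.3645,54.6580) → (60.3474,46.8969) → (76.2992,38.4016) → (97.0221,30.1162) → (111.3188,22.9847) → (107.9917,17.9512).

Shape 3 is a cubic bezier drawn with `<path>`. Its stroke #ff0000 means score at S403, F2427. After flipping Y the toolpath is (85.3885,46.1874) → (95.6174,39.4540) → (124.8246,44.7415) → (160.2556,55.2584) → (189.1558,64.2131) → (198.7706,64.8140).

Shape 4 is a rectangle drawn with `<polygon>`. Its stroke #ff0000 means score at S403, F2427. After flipping Y the toolpath is (125.7332,66.7027) → (227.2513,66.7027) → (227.2513,29.9086) → (125.7332,29.9086) → (125.7332,66.7027), returning to the start.

Shape 5 is a closed polygon drawn with `<path>`. Its stroke #ff0000 means score at S403, F2427. After flipping Y the toolpath is (13.5951,65.6327) → (189.4043,21.6419) → (42.9925,56.5365) → (13.5951,65.6327), returning to the start.

Shape 6 is a quadratic bezier drawn with `<path>`. Its stroke #ff0000 means score at S403, F2427. After flipping Y the toolpath is (197.5446,63.3199) → (191.9013,50.6631) → (184.9569,42.1725) → (176.7114,37.8480) → (167.1650,37.6897) → (156.3174,41.6975).

Shape 7 is a regular polygon drawn with `<path>`. Its stroke #ff0000 means score at S403, F2427. After flipping Y the toolpath is (127.6330,14.6751) → (97.0947,13.0356) → (110.9441,40.3023) → (127.6330,14.6751), returning to the start.

Shape 8 is a cubic bezier drawn with `<path>`. Its stroke #ff0000 means score at S403, F2427. After flipping Y the toolpath is (71.0830,35.1925) → (70.0161,29.4180) → (69.1468,27.8709) → (68.2533,29.4757) → (67.1140,33.1567) → (65.5070,37.8387).

(Gcodetools for Inkscape — laser output)
G21
G90
G00 X188.6682 Y13.0532
M3 S403
G1 X183.7484 Y9.2338 F2427
G1 X180.3450 Y19.5704
G1 X178.7932 Y36.5954
G1 X179.4287 Y52.8410
G1 X182.5868 Y60.8398
M5
G00 X60.3645 Y54.6580
M3 S403
G1 X60.3474 Y46.8969 F2427
G1 X76.2992 Y38.4016
G1 X97.0221 Y30.1162
G1 X111.3188 Y22.9847
G1 X107.9917 Y17.9512
M5
G00 X85.3885 Y46.1874
M3 S403
G1 X95.6174 Y39.4540 F2427
G1 X124.8246 Y44.7415
G1 X160.2556 Y55.2584
G1 X189.1558 Y64.2131
G1 X198.7706 Y64.8140
M5
G00 X125.7332 Y66.7027
M3 S403
G1 X227.2513 Y66.7027 F2427
G1 X227.2513 Y29.9086
G1 X125.7332 Y29.9086
G1 X125.7332 Y66.7027
M5
G00 X13.5951 Y65.6327
M3 S403
G1 X189.4043 Y21.6419 F2427
G1 X42.9925 Y56.5365
G1 X13.5951 Y65.6327
M5
G00 X197.5446 Y63.3199
M3 S403
G1 X191.9013 Y50.6631 F2427
G1 X184.9569 Y42.1725
G1 X176.7114 Y37.8480
G1 X167.1650 Y37.6897
G1 X156.3174 Y41.6975
M5
G00 X127.6330 Y14.6751
M3 S403
G1 X97.0947 Y13.0356 F2427
G1 X110.9441 Y40.3023
G1 X127.6330 Y14.6751
M5
G00 X71.0830 Y35.1925
M3 S403
G1 X70.0161 Y29.4180 F2427
G1 X69.1468 Y27.8709
G1 X68.2533 Y29.4757
G1 X67.1140 Y33.1567
G1 X65.5070 Y37.8387
M5
G00 X0.0000 Y0.0000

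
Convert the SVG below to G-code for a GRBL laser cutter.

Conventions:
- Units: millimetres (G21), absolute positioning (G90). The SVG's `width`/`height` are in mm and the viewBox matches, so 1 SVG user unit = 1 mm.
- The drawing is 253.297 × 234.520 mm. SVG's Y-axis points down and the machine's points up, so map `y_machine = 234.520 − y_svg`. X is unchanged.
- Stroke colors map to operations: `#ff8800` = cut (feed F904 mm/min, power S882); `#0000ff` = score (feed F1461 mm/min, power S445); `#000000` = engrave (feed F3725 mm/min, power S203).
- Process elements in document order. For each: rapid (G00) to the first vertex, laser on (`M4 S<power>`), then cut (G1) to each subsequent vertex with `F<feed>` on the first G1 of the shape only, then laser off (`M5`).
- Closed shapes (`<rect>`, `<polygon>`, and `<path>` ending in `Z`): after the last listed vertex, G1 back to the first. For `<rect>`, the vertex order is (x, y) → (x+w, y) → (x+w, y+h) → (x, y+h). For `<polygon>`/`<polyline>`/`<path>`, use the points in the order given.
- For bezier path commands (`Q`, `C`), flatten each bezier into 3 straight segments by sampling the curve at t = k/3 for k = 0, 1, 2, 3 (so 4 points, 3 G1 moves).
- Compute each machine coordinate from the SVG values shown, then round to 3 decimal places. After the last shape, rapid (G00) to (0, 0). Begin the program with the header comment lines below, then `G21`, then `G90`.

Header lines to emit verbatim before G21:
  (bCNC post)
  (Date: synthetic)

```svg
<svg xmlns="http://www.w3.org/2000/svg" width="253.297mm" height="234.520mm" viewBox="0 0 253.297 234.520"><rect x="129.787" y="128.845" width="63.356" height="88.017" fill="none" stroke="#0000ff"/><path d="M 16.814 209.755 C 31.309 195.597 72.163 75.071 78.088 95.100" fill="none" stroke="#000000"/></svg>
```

1 u = 1 mm; y_m = 234.520 − y.

[1] `<rect>` rectangle, #0000ff→score S445 F1461: (129.787,105.675) → (193.143,105.675) → (193.143,17.658) → (129.787,17.658) → (129.787,105.675) (closed)

[2] `<path>` cubic bezier, #000000→engrave S203 F3725: (16.814,24.765) → (37.825,65.234) → (62.790,121.743) → (78.088,139.420)

(bCNC post)
(Date: synthetic)
G21
G90
G00 X129.787 Y105.675
M4 S445
G1 X193.143 Y105.675 F1461
G1 X193.143 Y17.658
G1 X129.787 Y17.658
G1 X129.787 Y105.675
M5
G00 X16.814 Y24.765
M4 S203
G1 X37.825 Y65.234 F3725
G1 X62.790 Y121.743
G1 X78.088 Y139.420
M5
G00 X0.000 Y0.000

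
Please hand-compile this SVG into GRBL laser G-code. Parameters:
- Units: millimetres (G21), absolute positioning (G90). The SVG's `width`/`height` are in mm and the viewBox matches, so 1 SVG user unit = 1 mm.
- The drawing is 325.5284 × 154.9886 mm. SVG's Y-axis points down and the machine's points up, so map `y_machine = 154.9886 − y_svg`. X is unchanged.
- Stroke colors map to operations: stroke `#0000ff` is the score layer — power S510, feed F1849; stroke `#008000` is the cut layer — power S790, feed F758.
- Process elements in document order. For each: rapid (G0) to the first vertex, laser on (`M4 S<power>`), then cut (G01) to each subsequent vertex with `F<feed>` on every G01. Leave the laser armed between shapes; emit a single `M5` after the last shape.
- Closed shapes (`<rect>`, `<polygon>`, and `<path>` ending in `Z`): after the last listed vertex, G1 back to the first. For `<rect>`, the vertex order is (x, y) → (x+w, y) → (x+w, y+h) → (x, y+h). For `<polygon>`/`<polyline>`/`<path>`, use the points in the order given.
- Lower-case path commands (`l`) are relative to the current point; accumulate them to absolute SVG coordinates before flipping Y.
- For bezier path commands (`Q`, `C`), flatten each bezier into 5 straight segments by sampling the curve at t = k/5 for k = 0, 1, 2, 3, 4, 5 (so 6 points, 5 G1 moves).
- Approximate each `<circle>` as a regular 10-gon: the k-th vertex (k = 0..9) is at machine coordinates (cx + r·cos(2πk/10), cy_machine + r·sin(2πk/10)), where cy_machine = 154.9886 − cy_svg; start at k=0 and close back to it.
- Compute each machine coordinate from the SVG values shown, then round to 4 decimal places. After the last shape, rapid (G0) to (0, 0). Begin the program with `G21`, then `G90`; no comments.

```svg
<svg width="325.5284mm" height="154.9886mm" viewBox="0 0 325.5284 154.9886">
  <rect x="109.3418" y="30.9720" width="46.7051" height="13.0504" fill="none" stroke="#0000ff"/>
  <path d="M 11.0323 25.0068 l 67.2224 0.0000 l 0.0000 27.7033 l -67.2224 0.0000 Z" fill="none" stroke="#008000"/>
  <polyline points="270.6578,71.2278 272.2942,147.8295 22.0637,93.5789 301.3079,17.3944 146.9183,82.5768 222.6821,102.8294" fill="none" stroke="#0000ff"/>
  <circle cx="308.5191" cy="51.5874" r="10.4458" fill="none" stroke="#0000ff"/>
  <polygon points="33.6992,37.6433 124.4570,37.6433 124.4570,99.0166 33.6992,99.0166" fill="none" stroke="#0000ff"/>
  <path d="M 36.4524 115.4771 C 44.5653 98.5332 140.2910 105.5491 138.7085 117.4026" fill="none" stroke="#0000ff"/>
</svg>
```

G21
G90
G0 X109.3418 Y124.0166
M4 S510
G01 X156.0469 Y124.0166 F1849
G01 X156.0469 Y110.9662 F1849
G01 X109.3418 Y110.9662 F1849
G01 X109.3418 Y124.0166 F1849
G0 X11.0323 Y129.9818
M4 S790
G01 X78.2547 Y129.9818 F758
G01 X78.2547 Y102.2785 F758
G01 X11.0323 Y102.2785 F758
G01 X11.0323 Y129.9818 F758
G0 X270.6578 Y83.7608
M4 S510
G01 X272.2942 Y7.1591 F1849
G01 X22.0637 Y61.4097 F1849
G01 X301.3079 Y137.5942 F1849
G01 X146.9183 Y72.4118 F1849
G01 X222.6821 Y52.1592 F1849
G0 X318.9649 Y103.4012
M4 S510
G01 X316.9699 Y109.5411 F1849
G01 X311.7470 Y113.3357 F1849
G01 X305.2912 Y113.3357 F1849
G01 X300.0683 Y109.5411 F1849
G01 X298.0733 Y103.4012 F1849
G01 X300.0683 Y97.2613 F1849
G01 X305.2912 Y93.4667 F1849
G01 X311.7470 Y93.4667 F1849
G01 X316.9699 Y97.2613 F1849
G01 X318.9649 Y103.4012 F1849
G0 X33.6992 Y117.3453
M4 S510
G01 X124.4570 Y117.3453 F1849
G01 X124.4570 Y55.9720 F1849
G01 X33.6992 Y55.9720 F1849
G01 X33.6992 Y117.3453 F1849
G0 X36.4524 Y39.5115
M4 S510
G01 X50.3543 Y46.9556 F1849
G01 X76.4071 Y49.5673 F1849
G01 X105.7345 Y48.2643 F1849
G01 X129.4604 Y43.9646 F1849
G01 X138.7085 Y37.5860 F1849
M5
G0 X0.0000 Y0.0000

viewBox `0 0 325.5284 154.9886` with mm width/height → 1 unit = 1 mm. Flip: y_m = 154.9886 − y_svg.

**Shape 1** — `<rect>` rectangle, stroke `#0000ff` → score (S510, F1849). Machine vertices: (109.3418,124.0166) → (156.0469,124.0166) → (156.0469,110.9662) → (109.3418,110.9662) → (109.3418,124.0166). Closed: final G1 returns to the first vertex.

**Shape 2** — `<path>` rectangle, stroke `#008000` → cut (S790, F758). Machine vertices: (11.0323,129.9818) → (78.2547,129.9818) → (78.2547,102.2785) → (11.0323,102.2785) → (11.0323,129.9818). Closed: final G1 returns to the first vertex.

**Shape 3** — `<polyline>` open polyline, stroke `#0000ff` → score (S510, F1849). Machine vertices: (270.6578,83.7608) → (272.2942,7.1591) → (22.0637,61.4097) → (301.3079,137.5942) → (146.9183,72.4118) → (222.6821,52.1592). Open path.

**Shape 4** — `<circle>` circle, stroke `#0000ff` → score (S510, F1849). Machine vertices: (318.9649,103.4012) → (316.9699,109.5411) → (311.7470,113.3357) → (305.2912,113.3357) → (300.0683,109.5411) → (298.0733,103.4012) → (300.0683,97.2613) → (305.2912,93.4667) → (311.7470,93.4667) → (316.9699,97.2613) → (318.9649,103.4012). Closed: final G1 returns to the first vertex.

**Shape 5** — `<polygon>` rectangle, stroke `#0000ff` → score (S510, F1849). Machine vertices: (33.6992,117.3453) → (124.4570,117.3453) → (124.4570,55.9720) → (33.6992,55.9720) → (33.6992,117.3453). Closed: final G1 returns to the first vertex.

**Shape 6** — `<path>` cubic bezier, stroke `#0000ff` → score (S510, F1849). Control points (SVG): P0=(36.4524,115.4771), P1=(44.5653,98.5332), P2=(140.2910,105.5491), P3=(138.7085,117.4026); sampled at t=k/5. Machine vertices: (36.4524,39.5115) → (50.3543,46.9556) → (76.4071,49.5673) → (105.7345,48.2643) → (129.4604,43.9646) → (138.7085,37.5860). Open path.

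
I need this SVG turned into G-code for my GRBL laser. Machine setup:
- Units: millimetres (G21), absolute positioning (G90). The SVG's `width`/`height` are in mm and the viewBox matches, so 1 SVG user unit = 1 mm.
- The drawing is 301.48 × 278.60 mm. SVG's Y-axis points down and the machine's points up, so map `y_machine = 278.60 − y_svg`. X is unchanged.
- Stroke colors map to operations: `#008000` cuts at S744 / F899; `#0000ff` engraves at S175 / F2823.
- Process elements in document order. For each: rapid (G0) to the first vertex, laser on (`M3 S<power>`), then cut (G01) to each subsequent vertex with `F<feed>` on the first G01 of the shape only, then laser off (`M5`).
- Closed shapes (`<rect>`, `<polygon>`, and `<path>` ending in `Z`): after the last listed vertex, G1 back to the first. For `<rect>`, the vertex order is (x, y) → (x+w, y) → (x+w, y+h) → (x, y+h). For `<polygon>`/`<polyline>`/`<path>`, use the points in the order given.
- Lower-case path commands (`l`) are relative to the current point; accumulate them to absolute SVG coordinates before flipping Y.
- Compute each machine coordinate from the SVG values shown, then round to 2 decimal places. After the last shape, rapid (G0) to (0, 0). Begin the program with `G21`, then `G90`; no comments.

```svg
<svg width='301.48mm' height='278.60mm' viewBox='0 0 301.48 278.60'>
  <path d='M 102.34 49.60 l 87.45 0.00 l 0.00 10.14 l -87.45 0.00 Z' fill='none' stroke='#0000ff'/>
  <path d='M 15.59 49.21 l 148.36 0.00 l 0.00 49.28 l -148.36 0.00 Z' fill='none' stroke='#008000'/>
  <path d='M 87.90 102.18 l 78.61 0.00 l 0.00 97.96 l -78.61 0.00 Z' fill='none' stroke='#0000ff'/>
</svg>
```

G21
G90
G0 X102.34 Y229.00
M3 S175
G01 X189.79 Y229.00 F2823
G01 X189.79 Y218.86
G01 X102.34 Y218.86
G01 X102.34 Y229.00
M5
G0 X15.59 Y229.39
M3 S744
G01 X163.95 Y229.39 F899
G01 X163.95 Y180.11
G01 X15.59 Y180.11
G01 X15.59 Y229.39
M5
G0 X87.90 Y176.42
M3 S175
G01 X166.51 Y176.42 F2823
G01 X166.51 Y78.46
G01 X87.90 Y78.46
G01 X87.90 Y176.42
M5
G0 X0.00 Y0.00

Since the viewBox matches the mm dimensions, user units are millimetres directly. The only transform is the Y-flip y_m = 278.60 − y_svg.

Shape 1 is a rectangle drawn with `<path>`. Its stroke #0000ff means engrave at S175, F2823. After flipping Y the toolpath is (102.34,229.00) → (189.79,229.00) → (189.79,218.86) → (102.34,218.86) → (102.34,229.00), returning to the start.

Shape 2 is a rectangle drawn with `<path>`. Its stroke #008000 means cut at S744, F899. After flipping Y the toolpath is (15.59,229.39) → (163.95,229.39) → (163.95,180.11) → (15.59,180.11) → (15.59,229.39), returning to the start.

Shape 3 is a rectangle drawn with `<path>`. Its stroke #0000ff means engrave at S175, F2823. After flipping Y the toolpath is (87.90,176.42) → (166.51,176.42) → (166.51,78.46) → (87.90,78.46) → (87.90,176.42), returning to the start.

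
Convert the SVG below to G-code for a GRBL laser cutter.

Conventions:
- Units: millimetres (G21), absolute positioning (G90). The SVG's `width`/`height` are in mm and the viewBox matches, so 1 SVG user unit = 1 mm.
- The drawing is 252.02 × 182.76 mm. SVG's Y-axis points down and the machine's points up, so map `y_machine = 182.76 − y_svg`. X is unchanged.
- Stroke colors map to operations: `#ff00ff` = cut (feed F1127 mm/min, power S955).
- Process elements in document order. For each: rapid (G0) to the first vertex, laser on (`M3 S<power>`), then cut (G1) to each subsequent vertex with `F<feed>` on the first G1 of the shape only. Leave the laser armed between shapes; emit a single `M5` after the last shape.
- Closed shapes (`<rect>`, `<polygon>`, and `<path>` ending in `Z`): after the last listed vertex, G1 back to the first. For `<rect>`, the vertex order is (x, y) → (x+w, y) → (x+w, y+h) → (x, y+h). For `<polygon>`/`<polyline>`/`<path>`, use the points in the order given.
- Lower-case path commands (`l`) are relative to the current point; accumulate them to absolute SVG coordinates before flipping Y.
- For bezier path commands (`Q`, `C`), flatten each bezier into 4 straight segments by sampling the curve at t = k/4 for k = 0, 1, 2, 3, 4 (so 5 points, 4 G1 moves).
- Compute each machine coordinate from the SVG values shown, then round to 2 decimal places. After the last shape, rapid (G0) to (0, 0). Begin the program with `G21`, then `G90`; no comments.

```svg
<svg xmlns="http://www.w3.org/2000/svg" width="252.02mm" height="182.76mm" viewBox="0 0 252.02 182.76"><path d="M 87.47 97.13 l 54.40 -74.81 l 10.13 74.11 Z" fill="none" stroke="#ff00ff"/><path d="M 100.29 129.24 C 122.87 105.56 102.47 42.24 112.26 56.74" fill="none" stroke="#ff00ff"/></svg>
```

G21
G90
G0 X87.47 Y85.63
M3 S955
G1 X141.87 Y160.44 F1127
G1 X152.00 Y86.33
G1 X87.47 Y85.63
G0 X100.29 Y53.52
M3 S955
G1 X110.31 Y76.88 F1127
G1 X111.07 Y104.09
G1 X109.43 Y124.14
G1 X112.26 Y126.02
M5
G0 X0.00 Y0.00

viewBox `0 0 252.02 182.76` with mm width/height → 1 unit = 1 mm. Flip: y_m = 182.76 − y_svg.

**Shape 1** — `<path>` closed polygon, stroke `#ff00ff` → cut (S955, F1127). Machine vertices: (87.47,85.63) → (141.87,160.44) → (152.00,86.33) → (87.47,85.63). Closed: final G1 returns to the first vertex.

**Shape 2** — `<path>` cubic bezier, stroke `#ff00ff` → cut (S955, F1127). Control points (SVG): P0=(100.29,129.24), P1=(122.87,105.56), P2=(102.47,42.24), P3=(112.26,56.74); sampled at t=k/4. Machine vertices: (100.29,53.52) → (110.31,76.88) → (111.07,104.09) → (109.43,124.14) → (112.26,126.02). Open path.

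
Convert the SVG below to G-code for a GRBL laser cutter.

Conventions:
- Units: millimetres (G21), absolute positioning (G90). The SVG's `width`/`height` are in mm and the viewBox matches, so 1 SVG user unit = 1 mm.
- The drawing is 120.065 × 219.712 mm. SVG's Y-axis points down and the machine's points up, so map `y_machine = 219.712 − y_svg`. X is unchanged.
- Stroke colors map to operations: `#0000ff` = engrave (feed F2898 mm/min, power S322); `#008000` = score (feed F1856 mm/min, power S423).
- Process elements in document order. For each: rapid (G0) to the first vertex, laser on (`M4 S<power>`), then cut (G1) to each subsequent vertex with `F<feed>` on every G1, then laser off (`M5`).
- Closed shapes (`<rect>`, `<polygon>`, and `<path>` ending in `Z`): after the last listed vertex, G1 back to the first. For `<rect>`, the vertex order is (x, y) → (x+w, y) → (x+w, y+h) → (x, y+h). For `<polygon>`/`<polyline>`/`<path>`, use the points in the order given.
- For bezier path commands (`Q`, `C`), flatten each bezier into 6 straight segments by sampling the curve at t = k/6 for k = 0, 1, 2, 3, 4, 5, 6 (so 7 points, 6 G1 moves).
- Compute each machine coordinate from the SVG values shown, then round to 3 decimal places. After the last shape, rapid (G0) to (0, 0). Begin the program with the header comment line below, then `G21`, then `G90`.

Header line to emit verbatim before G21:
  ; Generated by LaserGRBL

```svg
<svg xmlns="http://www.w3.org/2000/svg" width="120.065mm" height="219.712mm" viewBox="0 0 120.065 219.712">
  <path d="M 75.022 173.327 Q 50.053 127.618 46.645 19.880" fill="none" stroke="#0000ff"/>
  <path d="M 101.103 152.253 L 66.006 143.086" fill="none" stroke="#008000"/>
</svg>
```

; Generated by LaserGRBL
G21
G90
G0 X75.022 Y46.385
M4 S322
G1 X67.298 Y63.344 F2898
G1 X60.772 Y83.750 F2898
G1 X55.443 Y107.601 F2898
G1 X51.313 Y134.899 F2898
G1 X48.380 Y165.642 F2898
G1 X46.645 Y199.832 F2898
M5
G0 X101.103 Y67.459
M4 S423
G1 X66.006 Y76.626 F1856
M5
G0 X0.000 Y0.000

Since the viewBox matches the mm dimensions, user units are millimetres directly. The only transform is the Y-flip y_m = 219.712 − y_svg.

Shape 1 is a quadratic bezier drawn with `<path>`. Its stroke #0000ff means engrave at S322, F2898. After flipping Y the toolpath is (75.022,46.385) → (67.298,63.344) → (60.772,83.750) → (55.443,107.601) → (51.313,134.899) → (48.380,165.642) → (46.645,199.832).

Shape 2 is a line segment drawn with `<path>`. Its stroke #008000 means score at S423, F1856. After flipping Y the toolpath is (101.103,67.459) → (66.006,76.626).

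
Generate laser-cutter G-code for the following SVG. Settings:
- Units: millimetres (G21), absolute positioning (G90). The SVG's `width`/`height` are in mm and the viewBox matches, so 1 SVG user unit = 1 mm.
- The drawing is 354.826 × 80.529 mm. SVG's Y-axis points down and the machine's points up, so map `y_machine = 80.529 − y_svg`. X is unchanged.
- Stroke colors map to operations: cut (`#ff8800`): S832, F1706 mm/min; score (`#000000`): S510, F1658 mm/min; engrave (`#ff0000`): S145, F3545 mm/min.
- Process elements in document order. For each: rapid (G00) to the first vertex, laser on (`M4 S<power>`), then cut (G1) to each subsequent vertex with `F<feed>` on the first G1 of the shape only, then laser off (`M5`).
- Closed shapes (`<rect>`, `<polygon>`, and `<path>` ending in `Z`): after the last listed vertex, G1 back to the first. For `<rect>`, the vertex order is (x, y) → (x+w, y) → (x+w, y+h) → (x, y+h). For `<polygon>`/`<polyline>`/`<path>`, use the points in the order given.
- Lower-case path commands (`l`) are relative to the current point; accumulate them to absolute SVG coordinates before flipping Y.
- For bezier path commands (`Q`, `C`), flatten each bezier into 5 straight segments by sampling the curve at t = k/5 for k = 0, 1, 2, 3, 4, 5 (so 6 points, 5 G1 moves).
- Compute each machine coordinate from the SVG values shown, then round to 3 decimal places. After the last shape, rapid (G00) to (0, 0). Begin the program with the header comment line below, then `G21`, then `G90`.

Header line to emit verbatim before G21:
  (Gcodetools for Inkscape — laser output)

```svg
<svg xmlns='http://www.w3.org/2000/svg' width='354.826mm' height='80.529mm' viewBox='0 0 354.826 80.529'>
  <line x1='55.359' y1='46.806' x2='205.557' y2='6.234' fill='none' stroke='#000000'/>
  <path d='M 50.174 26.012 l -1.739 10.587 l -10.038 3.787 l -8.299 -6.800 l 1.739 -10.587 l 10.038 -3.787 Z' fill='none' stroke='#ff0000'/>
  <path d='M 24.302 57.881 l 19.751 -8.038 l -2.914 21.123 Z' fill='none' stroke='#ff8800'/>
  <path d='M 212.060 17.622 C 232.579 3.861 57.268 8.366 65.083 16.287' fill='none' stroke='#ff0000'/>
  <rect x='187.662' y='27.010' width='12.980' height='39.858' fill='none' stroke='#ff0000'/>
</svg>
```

(Gcodetools for Inkscape — laser output)
G21
G90
G00 X55.359 Y33.723
M4 S510
G1 X205.557 Y74.295 F1658
M5
G00 X50.174 Y54.517
M4 S145
G1 X48.435 Y43.930 F3545
G1 X38.397 Y40.143
G1 X30.098 Y46.943
G1 X31.837 Y57.530
G1 X41.875 Y61.317
G1 X50.174 Y54.517
M5
G00 X24.302 Y22.648
M4 S832
G1 X44.053 Y30.686 F1706
G1 X41.139 Y9.563
G1 X24.302 Y22.648
M5
G00 X212.060 Y62.907
M4 S145
G1 X203.903 Y69.090 F3545
G1 X166.938 Y71.603
G1 X119.352 Y71.157
G1 X79.337 Y68.466
G1 X65.083 Y64.242
M5
G00 X187.662 Y53.519
M4 S145
G1 X200.642 Y53.519 F3545
G1 X200.642 Y13.661
G1 X187.662 Y13.661
G1 X187.662 Y53.519
M5
G00 X0.000 Y0.000

Since the viewBox matches the mm dimensions, user units are millimetres directly. The only transform is the Y-flip y_m = 80.529 − y_svg.

Shape 1 is a line segment drawn with `<line>`. Its stroke #000000 means score at S510, F1658. After flipping Y the toolpath is (55.359,33.723) → (205.557,74.295).

Shape 2 is a regular polygon drawn with `<path>`. Its stroke #ff0000 means engrave at S145, F3545. After flipping Y the toolpath is (50.174,54.517) → (48.435,43.930) → (38.397,40.143) → (30.098,46.943) → (31.837,57.530) → (41.875,61.317) → (50.174,54.517), returning to the start.

Shape 3 is a regular polygon drawn with `<path>`. Its stroke #ff8800 means cut at S832, F1706. After flipping Y the toolpath is (24.302,22.648) → (44.053,30.686) → (41.139,9.563) → (24.302,22.648), returning to the start.

Shape 4 is a cubic bezier drawn with `<path>`. Its stroke #ff0000 means engrave at S145, F3545. After flipping Y the toolpath is (212.060,62.907) → (203.903,69.090) → (166.938,71.603) → (119.352,71.157) → (79.337,68.466) → (65.083,64.242).

Shape 5 is a rectangle drawn with `<rect>`. Its stroke #ff0000 means engrave at S145, F3545. After flipping Y the toolpath is (187.662,53.519) → (200.642,53.519) → (200.642,13.661) → (187.662,13.661) → (187.662,53.519), returning to the start.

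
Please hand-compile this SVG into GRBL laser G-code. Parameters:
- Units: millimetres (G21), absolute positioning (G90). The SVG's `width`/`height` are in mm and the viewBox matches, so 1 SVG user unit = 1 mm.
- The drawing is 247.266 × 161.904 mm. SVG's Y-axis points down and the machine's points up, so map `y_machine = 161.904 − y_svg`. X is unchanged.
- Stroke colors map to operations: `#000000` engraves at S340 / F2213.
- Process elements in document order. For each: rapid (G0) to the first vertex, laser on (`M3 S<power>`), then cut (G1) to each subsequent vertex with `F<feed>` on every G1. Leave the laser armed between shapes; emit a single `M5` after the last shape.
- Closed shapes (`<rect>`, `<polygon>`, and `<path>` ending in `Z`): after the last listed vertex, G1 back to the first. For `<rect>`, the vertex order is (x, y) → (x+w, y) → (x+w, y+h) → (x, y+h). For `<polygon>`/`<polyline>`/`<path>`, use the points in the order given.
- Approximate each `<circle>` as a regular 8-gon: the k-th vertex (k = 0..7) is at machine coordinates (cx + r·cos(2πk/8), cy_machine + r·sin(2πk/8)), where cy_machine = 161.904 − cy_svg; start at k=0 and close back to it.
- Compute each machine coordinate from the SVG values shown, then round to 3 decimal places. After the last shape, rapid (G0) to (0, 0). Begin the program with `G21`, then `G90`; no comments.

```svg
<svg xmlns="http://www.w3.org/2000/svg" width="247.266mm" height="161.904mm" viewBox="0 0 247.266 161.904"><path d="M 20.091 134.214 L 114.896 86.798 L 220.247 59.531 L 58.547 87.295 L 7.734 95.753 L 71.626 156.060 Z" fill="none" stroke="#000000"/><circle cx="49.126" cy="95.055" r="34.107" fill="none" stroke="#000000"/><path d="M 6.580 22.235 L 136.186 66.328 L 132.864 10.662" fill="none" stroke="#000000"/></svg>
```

G21
G90
G0 X20.091 Y27.690
M3 S340
G1 X114.896 Y75.106 F2213
G1 X220.247 Y102.373 F2213
G1 X58.547 Y74.609 F2213
G1 X7.734 Y66.151 F2213
G1 X71.626 Y5.844 F2213
G1 X20.091 Y27.690 F2213
G0 X83.233 Y66.849
M3 S340
G1 X73.243 Y90.966 F2213
G1 X49.126 Y100.956 F2213
G1 X25.009 Y90.966 F2213
G1 X15.019 Y66.849 F2213
G1 X25.009 Y42.732 F2213
G1 X49.126 Y32.742 F2213
G1 X73.243 Y42.732 F2213
G1 X83.233 Y66.849 F2213
G0 X6.580 Y139.669
M3 S340
G1 X136.186 Y95.576 F2213
G1 X132.864 Y151.242 F2213
M5
G0 X0.000 Y0.000

viewBox `0 0 247.266 161.904` with mm width/height → 1 unit = 1 mm. Flip: y_m = 161.904 − y_svg.

**Shape 1** — `<path>` closed polygon, stroke `#000000` → engrave (S340, F2213). Machine vertices: (20.091,27.690) → (114.896,75.106) → (220.247,102.373) → (58.547,74.609) → (7.734,66.151) → (71.626,5.844) → (20.091,27.690). Closed: final G1 returns to the first vertex.

**Shape 2** — `<circle>` circle, stroke `#000000` → engrave (S340, F2213). Machine vertices: (83.233,66.849) → (73.243,90.966) → (49.126,100.956) → (25.009,90.966) → (15.019,66.849) → (25.009,42.732) → (49.126,32.742) → (73.243,42.732) → (83.233,66.849). Closed: final G1 returns to the first vertex.

**Shape 3** — `<path>` open polyline, stroke `#000000` → engrave (S340, F2213). Machine vertices: (6.580,139.669) → (136.186,95.576) → (132.864,151.242). Open path.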